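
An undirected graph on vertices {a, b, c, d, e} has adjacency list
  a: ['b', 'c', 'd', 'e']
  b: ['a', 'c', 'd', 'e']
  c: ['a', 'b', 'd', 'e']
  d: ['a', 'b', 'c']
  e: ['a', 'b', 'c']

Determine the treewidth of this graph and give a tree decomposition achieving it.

Every bag has size at most 4, so the width is 4 − 1 = 3 and tw(G) ≤ 3. On the other hand G contains the 4-clique {a, b, c, d}. A clique must lie in a single bag of any decomposition, so no decomposition can have width below 3. Hence tw(G) = 3 exactly.

Treewidth 3.
Bags: B1 = {a, b, c, d}  B2 = {a, b, c, e}
Tree: B1–B2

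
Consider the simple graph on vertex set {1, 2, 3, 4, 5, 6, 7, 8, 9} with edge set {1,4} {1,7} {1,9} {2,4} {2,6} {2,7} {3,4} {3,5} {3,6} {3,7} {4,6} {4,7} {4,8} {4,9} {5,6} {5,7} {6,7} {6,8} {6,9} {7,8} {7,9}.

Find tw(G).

A width-3 tree decomposition is:
Bags: B1 = {3, 4, 6, 7}  B2 = {2, 4, 6, 7}  B3 = {4, 6, 7, 8}  B4 = {3, 5, 6, 7}  B5 = {4, 6, 7, 9}  B6 = {1, 4, 7, 9}
Tree: B1–B2, B2–B3, B1–B4, B2–B5, B5–B6
The largest bag has 4 vertices, giving width 3; this decomposition certifies tw(G) ≤ 3. For the lower bound, the 4 vertices {1, 4, 7, 9} are pairwise adjacent, and any tree decomposition puts a clique entirely inside one bag — forcing width ≥ 3. Combining the bounds, tw(G) = 3.

3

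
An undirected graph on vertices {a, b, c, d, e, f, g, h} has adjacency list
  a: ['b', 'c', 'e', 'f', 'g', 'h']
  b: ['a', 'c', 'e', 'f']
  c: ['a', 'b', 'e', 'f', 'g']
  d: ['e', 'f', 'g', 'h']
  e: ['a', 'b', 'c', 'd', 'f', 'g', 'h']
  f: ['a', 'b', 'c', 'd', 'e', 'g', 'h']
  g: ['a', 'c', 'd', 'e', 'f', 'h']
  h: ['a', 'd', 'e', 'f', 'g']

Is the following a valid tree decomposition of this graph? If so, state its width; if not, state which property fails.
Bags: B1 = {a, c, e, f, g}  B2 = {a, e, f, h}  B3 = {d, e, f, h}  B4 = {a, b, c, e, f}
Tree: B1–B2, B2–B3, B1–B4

A tree decomposition must satisfy three properties: every vertex lies in some bag; for every edge, both endpoints lie together in some bag; and for every vertex, the bags containing it form a connected subtree. Here edge (g,h) lies in no bag, so the decomposition is invalid.

No — edge (g,h) lies in no bag.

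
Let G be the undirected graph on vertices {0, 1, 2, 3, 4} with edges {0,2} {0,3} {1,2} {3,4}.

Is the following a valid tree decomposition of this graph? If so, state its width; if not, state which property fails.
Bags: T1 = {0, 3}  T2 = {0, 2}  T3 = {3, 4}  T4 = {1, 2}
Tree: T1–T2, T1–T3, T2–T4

Every vertex of G appears in some bag (union = {0, 1, 2, 3, 4}); every edge is covered by a bag; and for each vertex v the set of bags containing v is connected in the bag tree. The decomposition is therefore valid. The largest bag has 2 vertices, so the width is 1.

Yes; width 1.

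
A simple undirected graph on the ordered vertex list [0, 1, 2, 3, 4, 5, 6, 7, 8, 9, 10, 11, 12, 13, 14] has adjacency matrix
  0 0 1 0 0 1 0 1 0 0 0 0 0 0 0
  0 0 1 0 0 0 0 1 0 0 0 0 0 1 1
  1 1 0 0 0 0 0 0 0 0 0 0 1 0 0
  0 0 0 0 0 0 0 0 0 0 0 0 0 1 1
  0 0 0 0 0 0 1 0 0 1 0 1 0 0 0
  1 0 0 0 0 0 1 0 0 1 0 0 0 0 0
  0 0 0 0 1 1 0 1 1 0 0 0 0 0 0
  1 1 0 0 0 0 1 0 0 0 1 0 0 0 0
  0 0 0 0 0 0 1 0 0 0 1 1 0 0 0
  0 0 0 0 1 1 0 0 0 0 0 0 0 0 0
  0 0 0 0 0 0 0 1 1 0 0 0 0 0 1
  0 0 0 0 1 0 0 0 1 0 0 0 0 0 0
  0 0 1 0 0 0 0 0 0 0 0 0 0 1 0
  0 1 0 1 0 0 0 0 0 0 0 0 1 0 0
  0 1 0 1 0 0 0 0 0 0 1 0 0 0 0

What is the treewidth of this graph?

3

A width-3 tree decomposition is:
Bags: B1 = {4, 8, 9, 11}  B2 = {4, 6, 8, 9}  B3 = {5, 6, 8, 9}  B4 = {5, 6, 8, 10}  B5 = {5, 6, 7, 10}  B6 = {0, 5, 7, 10}  B7 = {0, 7, 10, 14}  B8 = {0, 1, 7, 14}  B9 = {0, 1, 2, 14}  B10 = {1, 2, 3, 14}  B11 = {1, 2, 3, 13}  B12 = {2, 3, 12, 13}
Tree: B1–B2, B2–B3, B3–B4, B4–B5, B5–B6, B6–B7, B7–B8, B8–B9, B9–B10, B10–B11, B11–B12
Each bag holds 4 vertices, so the decomposition has width 3, which upper-bounds the treewidth. For the lower bound: the 4 vertex sets {4,9,11}, {8}, {6}, {0,5,7,10} are disjoint, each induces a connected subgraph, and every pair is joined by at least one edge of G. Contracting each set to a single vertex therefore yields K_{4} as a minor, and since treewidth is minor-monotone, tw(G) ≥ tw(K_{4}) = 3. Combining the bounds, tw(G) = 3.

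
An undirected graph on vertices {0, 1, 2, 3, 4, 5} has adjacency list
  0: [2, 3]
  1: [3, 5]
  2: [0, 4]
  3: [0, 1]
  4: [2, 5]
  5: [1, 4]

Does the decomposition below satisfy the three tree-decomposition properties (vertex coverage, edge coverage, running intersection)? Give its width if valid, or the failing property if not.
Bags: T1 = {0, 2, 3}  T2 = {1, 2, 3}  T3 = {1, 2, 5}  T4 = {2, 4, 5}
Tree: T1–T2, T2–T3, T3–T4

Yes; width 2.

Checking the three conditions: (i) the bags cover all of {0, 1, 2, 3, 4, 5}; (ii) for each edge, some bag contains both endpoints; (iii) the bags containing any fixed vertex form a subtree. All hold, so the decomposition is valid with width 3 − 1 = 2.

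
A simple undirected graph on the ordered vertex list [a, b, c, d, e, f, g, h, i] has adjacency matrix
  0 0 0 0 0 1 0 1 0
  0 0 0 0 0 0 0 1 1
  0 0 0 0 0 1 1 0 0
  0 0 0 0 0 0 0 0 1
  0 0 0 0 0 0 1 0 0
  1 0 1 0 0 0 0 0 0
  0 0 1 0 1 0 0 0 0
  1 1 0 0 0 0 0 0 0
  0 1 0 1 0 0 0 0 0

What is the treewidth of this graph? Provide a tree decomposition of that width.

Every bag has size at most 2, so the width is 2 − 1 = 1 and tw(G) ≤ 1. Since G has at least one edge (e.g. d–i), it is not an edgeless graph, so tw(G) ≥ 1. The upper and lower bounds meet at 1, so that is the treewidth.

Treewidth 1.
One such decomposition:
Bags: B1 = {d, i}  B2 = {b, i}  B3 = {b, h}  B4 = {a, h}  B5 = {a, f}  B6 = {c, f}  B7 = {c, g}  B8 = {e, g}
Tree: B1–B2, B2–B3, B3–B4, B4–B5, B5–B6, B6–B7, B7–B8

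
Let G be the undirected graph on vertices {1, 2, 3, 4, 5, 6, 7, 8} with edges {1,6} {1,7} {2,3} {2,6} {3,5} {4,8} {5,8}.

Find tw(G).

1

A width-1 tree decomposition is:
Bags: B1 = {1, 7}  B2 = {1, 6}  B3 = {2, 6}  B4 = {2, 3}  B5 = {3, 5}  B6 = {5, 8}  B7 = {4, 8}
Tree: B1–B2, B2–B3, B3–B4, B4–B5, B5–B6, B6–B7
Each bag holds 2 vertices, so the decomposition has width 1, which upper-bounds the treewidth. G has an edge, so its treewidth is at least 1. Combining the bounds, tw(G) = 1.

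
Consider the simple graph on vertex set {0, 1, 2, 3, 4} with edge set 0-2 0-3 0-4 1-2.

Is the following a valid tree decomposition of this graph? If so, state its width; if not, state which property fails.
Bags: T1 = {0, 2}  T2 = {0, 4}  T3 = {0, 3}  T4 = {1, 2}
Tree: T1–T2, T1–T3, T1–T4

Checking the three conditions: (i) the bags cover all of {0, 1, 2, 3, 4}; (ii) for each edge, some bag contains both endpoints; (iii) the bags containing any fixed vertex form a subtree. All hold, so the decomposition is valid with width 2 − 1 = 1.

Yes; width 1.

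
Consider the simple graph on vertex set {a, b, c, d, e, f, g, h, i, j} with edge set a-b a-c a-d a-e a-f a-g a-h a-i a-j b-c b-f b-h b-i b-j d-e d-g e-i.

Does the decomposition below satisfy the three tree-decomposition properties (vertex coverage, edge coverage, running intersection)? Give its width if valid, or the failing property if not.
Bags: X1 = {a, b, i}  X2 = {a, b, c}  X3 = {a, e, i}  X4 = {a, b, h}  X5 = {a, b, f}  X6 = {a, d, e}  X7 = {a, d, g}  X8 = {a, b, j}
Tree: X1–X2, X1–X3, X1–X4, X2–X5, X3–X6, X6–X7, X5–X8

Every vertex of G appears in some bag (union = {a, b, c, d, e, f, g, h, i, j}); every edge is covered by a bag; and for each vertex v the set of bags containing v is connected in the bag tree. The decomposition is therefore valid. The largest bag has 3 vertices, so the width is 2.

Yes; width 2.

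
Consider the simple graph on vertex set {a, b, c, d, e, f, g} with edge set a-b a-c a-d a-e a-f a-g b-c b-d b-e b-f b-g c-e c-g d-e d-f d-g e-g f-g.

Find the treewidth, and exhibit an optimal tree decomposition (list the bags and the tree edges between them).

Treewidth 4.
One such decomposition:
Bags: B1 = {a, b, d, f, g}  B2 = {a, b, d, e, g}  B3 = {a, b, c, e, g}
Tree: B1–B2, B2–B3

The largest bag has 5 vertices, giving width 4; this decomposition certifies tw(G) ≤ 4. Conversely, {a, b, d, e, g} is a clique of size 5, and the vertices of any clique must share a bag in every tree decomposition; so some bag has ≥ 5 vertices and tw(G) ≥ 4. Combining the bounds, tw(G) = 4.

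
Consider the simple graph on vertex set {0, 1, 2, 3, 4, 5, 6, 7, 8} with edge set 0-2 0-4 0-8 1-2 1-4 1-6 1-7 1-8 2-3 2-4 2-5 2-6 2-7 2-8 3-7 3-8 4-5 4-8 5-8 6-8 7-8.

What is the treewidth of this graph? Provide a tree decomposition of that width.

Treewidth 3.
Bags: B1 = {1, 2, 7, 8}  B2 = {2, 3, 7, 8}  B3 = {1, 2, 4, 8}  B4 = {2, 4, 5, 8}  B5 = {0, 2, 4, 8}  B6 = {1, 2, 6, 8}
Tree: B1–B2, B1–B3, B3–B4, B4–B5, B3–B6

The largest bag has 4 vertices, giving width 3; this decomposition certifies tw(G) ≤ 3. Conversely, {0, 2, 4, 8} is a clique of size 4, and the vertices of any clique must share a bag in every tree decomposition; so some bag has ≥ 4 vertices and tw(G) ≥ 3. Combining the bounds, tw(G) = 3.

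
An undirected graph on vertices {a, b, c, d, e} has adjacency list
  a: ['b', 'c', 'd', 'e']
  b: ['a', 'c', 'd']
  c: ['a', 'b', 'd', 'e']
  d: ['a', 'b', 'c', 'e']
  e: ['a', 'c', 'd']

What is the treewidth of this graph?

3

A width-3 tree decomposition is:
Bags: B1 = {a, c, d, e}  B2 = {a, b, c, d}
Tree: B1–B2
Every bag has size at most 4, so the width is 4 − 1 = 3 and tw(G) ≤ 3. Conversely, {a, c, d, e} is a clique of size 4, and the vertices of any clique must share a bag in every tree decomposition; so some bag has ≥ 4 vertices and tw(G) ≥ 3. The upper and lower bounds meet at 3, so that is the treewidth.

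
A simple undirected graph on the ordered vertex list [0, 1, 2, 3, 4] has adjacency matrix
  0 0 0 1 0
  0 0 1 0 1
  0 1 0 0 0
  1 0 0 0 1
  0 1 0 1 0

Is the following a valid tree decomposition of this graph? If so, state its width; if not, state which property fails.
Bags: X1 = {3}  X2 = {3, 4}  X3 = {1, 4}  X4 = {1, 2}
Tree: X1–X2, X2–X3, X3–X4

A tree decomposition must satisfy three properties: every vertex lies in some bag; for every edge, both endpoints lie together in some bag; and for every vertex, the bags containing it form a connected subtree. Here vertex 0 appears in no bag, so the decomposition is invalid.

No — vertex 0 appears in no bag.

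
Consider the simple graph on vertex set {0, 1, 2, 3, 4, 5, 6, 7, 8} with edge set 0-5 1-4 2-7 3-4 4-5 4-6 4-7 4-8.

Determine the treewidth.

1

A width-1 tree decomposition is:
Bags: B1 = {4, 6}  B2 = {4, 7}  B3 = {4, 5}  B4 = {4, 8}  B5 = {0, 5}  B6 = {3, 4}  B7 = {1, 4}  B8 = {2, 7}
Tree: B1–B2, B1–B3, B1–B4, B3–B5, B4–B6, B3–B7, B2–B8
Each bag holds 2 vertices, so the decomposition has width 1, which upper-bounds the treewidth. Any graph with an edge has treewidth ≥ 1, and G has the edge 6–4. Therefore the treewidth is 1.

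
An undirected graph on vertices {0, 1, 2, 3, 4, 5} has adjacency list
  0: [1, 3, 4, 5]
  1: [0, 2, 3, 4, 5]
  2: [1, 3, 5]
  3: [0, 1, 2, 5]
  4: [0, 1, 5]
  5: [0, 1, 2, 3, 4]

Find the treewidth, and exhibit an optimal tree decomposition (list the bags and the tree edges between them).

Each bag holds 4 vertices, so the decomposition has width 3, which upper-bounds the treewidth. Conversely, {0, 1, 3, 5} is a clique of size 4, and the vertices of any clique must share a bag in every tree decomposition; so some bag has ≥ 4 vertices and tw(G) ≥ 3. The upper and lower bounds meet at 3, so that is the treewidth.

Treewidth 3.
Bags: B1 = {0, 1, 4, 5}  B2 = {0, 1, 3, 5}  B3 = {1, 2, 3, 5}
Tree: B1–B2, B2–B3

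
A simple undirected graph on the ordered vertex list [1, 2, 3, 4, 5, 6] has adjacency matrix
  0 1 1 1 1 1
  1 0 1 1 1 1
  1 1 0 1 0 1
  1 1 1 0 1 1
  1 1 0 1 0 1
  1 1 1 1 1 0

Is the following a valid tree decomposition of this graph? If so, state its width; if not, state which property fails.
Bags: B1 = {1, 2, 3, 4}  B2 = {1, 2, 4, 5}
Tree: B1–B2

No — vertex 6 appears in no bag.

A tree decomposition must satisfy three properties: every vertex lies in some bag; for every edge, both endpoints lie together in some bag; and for every vertex, the bags containing it form a connected subtree. Here vertex 6 appears in no bag, so the decomposition is invalid.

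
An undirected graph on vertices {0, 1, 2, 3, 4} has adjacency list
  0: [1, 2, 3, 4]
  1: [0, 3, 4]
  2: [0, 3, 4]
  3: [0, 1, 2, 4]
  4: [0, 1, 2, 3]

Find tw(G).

3

A width-3 tree decomposition is:
Bags: B1 = {0, 1, 3, 4}  B2 = {0, 2, 3, 4}
Tree: B1–B2
The largest bag has 4 vertices, giving width 3; this decomposition certifies tw(G) ≤ 3. Conversely, {0, 1, 3, 4} is a clique of size 4, and the vertices of any clique must share a bag in every tree decomposition; so some bag has ≥ 4 vertices and tw(G) ≥ 3. Combining the bounds, tw(G) = 3.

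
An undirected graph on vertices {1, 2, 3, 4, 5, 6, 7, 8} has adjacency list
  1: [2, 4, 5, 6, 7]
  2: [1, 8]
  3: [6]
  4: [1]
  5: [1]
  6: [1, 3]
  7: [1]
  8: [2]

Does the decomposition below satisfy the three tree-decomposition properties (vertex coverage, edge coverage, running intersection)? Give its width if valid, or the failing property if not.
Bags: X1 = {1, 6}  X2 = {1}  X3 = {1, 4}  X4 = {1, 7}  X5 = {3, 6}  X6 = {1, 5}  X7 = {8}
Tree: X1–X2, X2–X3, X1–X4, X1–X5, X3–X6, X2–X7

A tree decomposition must satisfy three properties: every vertex lies in some bag; for every edge, both endpoints lie together in some bag; and for every vertex, the bags containing it form a connected subtree. Here vertex 2 appears in no bag, so the decomposition is invalid.

No — vertex 2 appears in no bag.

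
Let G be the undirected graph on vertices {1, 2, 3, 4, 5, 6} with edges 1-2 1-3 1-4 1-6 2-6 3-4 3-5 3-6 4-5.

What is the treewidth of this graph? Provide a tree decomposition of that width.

Every bag has size at most 3, so the width is 3 − 1 = 2 and tw(G) ≤ 2. Conversely, {1, 2, 6} is a clique of size 3, and the vertices of any clique must share a bag in every tree decomposition; so some bag has ≥ 3 vertices and tw(G) ≥ 2. Hence tw(G) = 2 exactly.

Treewidth 2.
One optimal decomposition is:
Bags: B1 = {1, 3, 4}  B2 = {3, 4, 5}  B3 = {1, 3, 6}  B4 = {1, 2, 6}
Tree: B1–B2, B1–B3, B3–B4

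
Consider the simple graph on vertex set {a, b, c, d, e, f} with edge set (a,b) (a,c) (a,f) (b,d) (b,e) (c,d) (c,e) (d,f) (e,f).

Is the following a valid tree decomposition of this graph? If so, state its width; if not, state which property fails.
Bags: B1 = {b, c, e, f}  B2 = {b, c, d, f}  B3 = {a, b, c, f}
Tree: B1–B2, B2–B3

Vertex coverage: the bags together contain {a, b, c, d, e, f}, the full vertex set. Edge coverage: each edge of G has both endpoints in at least one bag. Running intersection: for every vertex, the bags containing it form a connected subtree. All three properties hold, so this is a valid tree decomposition of width max|bag| − 1 = 3, and hence tw(G) ≤ 3.

Yes; width 3.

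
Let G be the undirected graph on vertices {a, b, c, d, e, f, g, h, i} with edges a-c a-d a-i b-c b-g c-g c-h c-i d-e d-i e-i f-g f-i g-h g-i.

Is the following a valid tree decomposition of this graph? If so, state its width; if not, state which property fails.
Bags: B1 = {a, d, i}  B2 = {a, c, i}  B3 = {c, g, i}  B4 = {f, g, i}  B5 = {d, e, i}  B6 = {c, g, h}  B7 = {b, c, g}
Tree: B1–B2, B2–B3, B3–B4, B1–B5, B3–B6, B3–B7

Yes; width 2.

Vertex coverage: the bags together contain {a, b, c, d, e, f, g, h, i}, the full vertex set. Edge coverage: each edge of G has both endpoints in at least one bag. Running intersection: for every vertex, the bags containing it form a connected subtree. All three properties hold, so this is a valid tree decomposition of width max|bag| − 1 = 2, and hence tw(G) ≤ 2.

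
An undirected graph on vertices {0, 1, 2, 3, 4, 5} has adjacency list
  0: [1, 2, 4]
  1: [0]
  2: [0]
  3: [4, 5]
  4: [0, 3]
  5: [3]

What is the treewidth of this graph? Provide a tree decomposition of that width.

The largest bag has 2 vertices, giving width 1; this decomposition certifies tw(G) ≤ 1. Any graph with an edge has treewidth ≥ 1, and G has the edge 0–4. Therefore the treewidth is 1.

Treewidth 1.
Bags: B1 = {0, 4}  B2 = {3, 4}  B3 = {3, 5}  B4 = {0, 1}  B5 = {0, 2}
Tree: B1–B2, B2–B3, B1–B4, B4–B5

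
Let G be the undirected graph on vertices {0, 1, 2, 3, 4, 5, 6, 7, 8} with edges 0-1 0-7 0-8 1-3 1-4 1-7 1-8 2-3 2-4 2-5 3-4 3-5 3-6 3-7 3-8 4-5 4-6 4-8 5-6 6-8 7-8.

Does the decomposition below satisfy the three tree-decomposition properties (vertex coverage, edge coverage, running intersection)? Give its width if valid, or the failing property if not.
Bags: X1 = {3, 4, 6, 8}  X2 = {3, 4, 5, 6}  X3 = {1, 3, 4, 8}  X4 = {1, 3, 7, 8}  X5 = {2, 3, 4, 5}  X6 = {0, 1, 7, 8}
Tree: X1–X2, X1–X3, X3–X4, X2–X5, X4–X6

Yes; width 3.

Every vertex of G appears in some bag (union = {0, 1, 2, 3, 4, 5, 6, 7, 8}); every edge is covered by a bag; and for each vertex v the set of bags containing v is connected in the bag tree. The decomposition is therefore valid. The largest bag has 4 vertices, so the width is 3.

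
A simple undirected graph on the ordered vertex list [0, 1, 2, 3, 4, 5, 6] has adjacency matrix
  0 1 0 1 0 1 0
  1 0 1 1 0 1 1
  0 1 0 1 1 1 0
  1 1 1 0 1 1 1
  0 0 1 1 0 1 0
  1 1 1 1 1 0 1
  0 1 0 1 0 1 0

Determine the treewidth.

3

A width-3 tree decomposition is:
Bags: B1 = {1, 2, 3, 5}  B2 = {0, 1, 3, 5}  B3 = {1, 3, 5, 6}  B4 = {2, 3, 4, 5}
Tree: B1–B2, B2–B3, B1–B4
The largest bag has 4 vertices, giving width 3; this decomposition certifies tw(G) ≤ 3. For the lower bound, the 4 vertices {0, 1, 3, 5} are pairwise adjacent, and any tree decomposition puts a clique entirely inside one bag — forcing width ≥ 3. The upper and lower bounds meet at 3, so that is the treewidth.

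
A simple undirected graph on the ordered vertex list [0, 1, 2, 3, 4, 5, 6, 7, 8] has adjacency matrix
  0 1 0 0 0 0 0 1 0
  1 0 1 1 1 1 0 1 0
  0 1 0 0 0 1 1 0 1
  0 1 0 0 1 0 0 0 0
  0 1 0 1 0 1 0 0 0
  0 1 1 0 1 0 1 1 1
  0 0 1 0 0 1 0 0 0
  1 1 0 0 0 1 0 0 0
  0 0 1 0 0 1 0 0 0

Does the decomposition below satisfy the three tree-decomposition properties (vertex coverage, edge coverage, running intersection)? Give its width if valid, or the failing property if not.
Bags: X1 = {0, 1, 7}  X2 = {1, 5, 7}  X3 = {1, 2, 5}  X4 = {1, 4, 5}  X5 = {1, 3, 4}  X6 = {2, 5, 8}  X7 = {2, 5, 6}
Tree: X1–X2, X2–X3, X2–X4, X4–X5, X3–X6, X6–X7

Yes; width 2.

Checking the three conditions: (i) the bags cover all of {0, 1, 2, 3, 4, 5, 6, 7, 8}; (ii) for each edge, some bag contains both endpoints; (iii) the bags containing any fixed vertex form a subtree. All hold, so the decomposition is valid with width 3 − 1 = 2.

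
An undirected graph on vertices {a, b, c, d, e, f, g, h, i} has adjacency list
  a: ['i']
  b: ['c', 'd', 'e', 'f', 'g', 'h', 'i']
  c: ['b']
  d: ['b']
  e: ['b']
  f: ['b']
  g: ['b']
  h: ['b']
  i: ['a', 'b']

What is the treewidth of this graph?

A width-1 tree decomposition is:
Bags: B1 = {b, e}  B2 = {b, c}  B3 = {b, i}  B4 = {a, i}  B5 = {b, g}  B6 = {b, d}  B7 = {b, h}  B8 = {b, f}
Tree: B1–B2, B1–B3, B3–B4, B2–B5, B3–B6, B6–B7, B2–B8
Each bag holds 2 vertices, so the decomposition has width 1, which upper-bounds the treewidth. G has an edge, so its treewidth is at least 1. Therefore the treewidth is 1.

1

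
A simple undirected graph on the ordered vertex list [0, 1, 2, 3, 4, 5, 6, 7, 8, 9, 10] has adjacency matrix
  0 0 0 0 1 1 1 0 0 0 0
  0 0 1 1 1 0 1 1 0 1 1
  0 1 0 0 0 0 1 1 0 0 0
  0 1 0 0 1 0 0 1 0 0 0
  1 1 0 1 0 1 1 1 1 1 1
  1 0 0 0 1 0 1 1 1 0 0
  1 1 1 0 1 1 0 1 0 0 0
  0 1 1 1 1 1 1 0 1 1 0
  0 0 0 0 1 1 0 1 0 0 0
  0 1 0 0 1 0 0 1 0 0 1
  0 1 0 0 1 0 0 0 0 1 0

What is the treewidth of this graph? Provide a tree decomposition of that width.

Treewidth 3.
One optimal decomposition is:
Bags: B1 = {1, 4, 7, 9}  B2 = {1, 4, 6, 7}  B3 = {4, 5, 6, 7}  B4 = {1, 3, 4, 7}  B5 = {0, 4, 5, 6}  B6 = {1, 4, 9, 10}  B7 = {4, 5, 7, 8}  B8 = {1, 2, 6, 7}
Tree: B1–B2, B2–B3, B1–B4, B3–B5, B1–B6, B3–B7, B2–B8

The largest bag has 4 vertices, giving width 3; this decomposition certifies tw(G) ≤ 3. Conversely, {1, 2, 6, 7} is a clique of size 4, and the vertices of any clique must share a bag in every tree decomposition; so some bag has ≥ 4 vertices and tw(G) ≥ 3. Hence tw(G) = 3 exactly.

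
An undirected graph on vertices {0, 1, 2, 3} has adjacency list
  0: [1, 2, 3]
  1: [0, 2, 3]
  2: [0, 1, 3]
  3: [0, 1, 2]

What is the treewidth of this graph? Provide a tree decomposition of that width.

Treewidth 3.
One such decomposition:
Bags: B1 = {0, 1, 2, 3}
Tree: (single bag)

A single bag containing all 4 vertices is trivially a valid decomposition of width 3. On the other hand G contains the 4-clique {0, 1, 2, 3}. A clique must lie in a single bag of any decomposition, so no decomposition can have width below 3. Hence tw(G) = 3 exactly.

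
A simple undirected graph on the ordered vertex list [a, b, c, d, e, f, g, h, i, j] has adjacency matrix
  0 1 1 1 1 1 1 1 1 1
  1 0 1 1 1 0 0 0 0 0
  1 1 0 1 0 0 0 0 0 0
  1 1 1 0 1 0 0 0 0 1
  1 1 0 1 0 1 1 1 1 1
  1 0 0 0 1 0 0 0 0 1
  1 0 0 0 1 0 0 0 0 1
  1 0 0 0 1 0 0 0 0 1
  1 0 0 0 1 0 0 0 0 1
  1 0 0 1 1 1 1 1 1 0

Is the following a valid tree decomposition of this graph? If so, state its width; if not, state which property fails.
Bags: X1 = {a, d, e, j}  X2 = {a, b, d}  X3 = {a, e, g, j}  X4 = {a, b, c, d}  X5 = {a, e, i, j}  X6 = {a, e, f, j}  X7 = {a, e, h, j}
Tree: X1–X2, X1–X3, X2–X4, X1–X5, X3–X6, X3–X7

A tree decomposition must satisfy three properties: every vertex lies in some bag; for every edge, both endpoints lie together in some bag; and for every vertex, the bags containing it form a connected subtree. Here edge (e,b) lies in no bag, so the decomposition is invalid.

No — edge (e,b) lies in no bag.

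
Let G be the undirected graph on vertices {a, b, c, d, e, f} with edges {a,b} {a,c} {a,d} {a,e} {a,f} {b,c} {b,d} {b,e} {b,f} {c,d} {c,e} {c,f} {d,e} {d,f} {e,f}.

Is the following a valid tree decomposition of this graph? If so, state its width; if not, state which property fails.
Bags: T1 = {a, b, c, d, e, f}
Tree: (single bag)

Yes; width 5.

Checking the three conditions: (i) the bags cover all of {a, b, c, d, e, f}; (ii) for each edge, some bag contains both endpoints; (iii) the bags containing any fixed vertex form a subtree. All hold, so the decomposition is valid with width 6 − 1 = 5.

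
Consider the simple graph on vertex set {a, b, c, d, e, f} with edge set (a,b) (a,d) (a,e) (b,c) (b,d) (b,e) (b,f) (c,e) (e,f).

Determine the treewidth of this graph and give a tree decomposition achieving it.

Treewidth 2.
One optimal decomposition is:
Bags: B1 = {b, e, f}  B2 = {b, c, e}  B3 = {a, b, e}  B4 = {a, b, d}
Tree: B1–B2, B1–B3, B3–B4

Every bag has size at most 3, so the width is 3 − 1 = 2 and tw(G) ≤ 2. For the lower bound, the 3 vertices {a, b, d} are pairwise adjacent, and any tree decomposition puts a clique entirely inside one bag — forcing width ≥ 2. Hence tw(G) = 2 exactly.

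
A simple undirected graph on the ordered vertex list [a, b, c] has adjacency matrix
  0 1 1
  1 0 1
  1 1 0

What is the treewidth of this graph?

A width-2 tree decomposition is:
Bags: B1 = {a, b, c}
Tree: (single bag)
With just one bag of size 3, the width is 3 − 1 = 2, so tw(G) ≤ 2. For the lower bound, the 3 vertices {a, b, c} are pairwise adjacent, and any tree decomposition puts a clique entirely inside one bag — forcing width ≥ 2. Hence tw(G) = 2 exactly.

2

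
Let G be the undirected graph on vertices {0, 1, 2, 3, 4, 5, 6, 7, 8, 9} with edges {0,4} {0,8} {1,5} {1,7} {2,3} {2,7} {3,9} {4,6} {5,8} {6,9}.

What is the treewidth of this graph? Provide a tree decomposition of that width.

The largest bag has 3 vertices, giving width 2; this decomposition certifies tw(G) ≤ 2. For the lower bound, G contains the cycle 3–2–7–1–5–8–0–4–6–9–3, so G is not a forest; only forests have treewidth ≤ 1, hence tw(G) ≥ 2. Hence tw(G) = 2 exactly.

Treewidth 2.
One such decomposition:
Bags: B1 = {2, 3, 7}  B2 = {1, 3, 7}  B3 = {1, 3, 5}  B4 = {3, 5, 8}  B5 = {0, 3, 8}  B6 = {0, 3, 4}  B7 = {3, 4, 6}  B8 = {3, 6, 9}
Tree: B1–B2, B2–B3, B3–B4, B4–B5, B5–B6, B6–B7, B7–B8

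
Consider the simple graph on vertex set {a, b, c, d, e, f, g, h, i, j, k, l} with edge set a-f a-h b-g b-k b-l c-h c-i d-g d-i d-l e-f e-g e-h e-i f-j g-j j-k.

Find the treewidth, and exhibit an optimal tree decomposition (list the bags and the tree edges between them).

The largest bag has 4 vertices, giving width 3; this decomposition certifies tw(G) ≤ 3. For the lower bound: the 4 vertex sets {a,c,h}, {f}, {e}, {d,g,i,j} are disjoint, each induces a connected subgraph, and every pair is joined by at least one edge of G. Contracting each set to a single vertex therefore yields K_{4} as a minor, and since treewidth is minor-monotone, tw(G) ≥ tw(K_{4}) = 3. The upper and lower bounds meet at 3, so that is the treewidth.

Treewidth 3.
One optimal decomposition is:
Bags: B1 = {a, c, f, h}  B2 = {c, e, f, h}  B3 = {c, e, f, i}  B4 = {e, f, i, j}  B5 = {e, g, i, j}  B6 = {d, g, i, j}  B7 = {d, g, j, k}  B8 = {b, d, g, k}  B9 = {b, d, k, l}
Tree: B1–B2, B2–B3, B3–B4, B4–B5, B5–B6, B6–B7, B7–B8, B8–B9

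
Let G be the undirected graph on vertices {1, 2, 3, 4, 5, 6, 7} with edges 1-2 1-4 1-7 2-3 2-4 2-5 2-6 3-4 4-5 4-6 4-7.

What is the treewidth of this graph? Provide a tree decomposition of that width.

Treewidth 2.
One such decomposition:
Bags: B1 = {1, 2, 4}  B2 = {1, 4, 7}  B3 = {2, 4, 5}  B4 = {2, 4, 6}  B5 = {2, 3, 4}
Tree: B1–B2, B1–B3, B1–B4, B4–B5

Each bag holds 3 vertices, so the decomposition has width 2, which upper-bounds the treewidth. For the lower bound, the 3 vertices {1, 2, 4} are pairwise adjacent, and any tree decomposition puts a clique entirely inside one bag — forcing width ≥ 2. The upper and lower bounds meet at 2, so that is the treewidth.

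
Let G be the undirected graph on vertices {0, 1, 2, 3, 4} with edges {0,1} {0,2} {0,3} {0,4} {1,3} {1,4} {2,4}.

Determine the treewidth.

2

A width-2 tree decomposition is:
Bags: B1 = {0, 1, 3}  B2 = {0, 1, 4}  B3 = {0, 2, 4}
Tree: B1–B2, B2–B3
The largest bag has 3 vertices, giving width 2; this decomposition certifies tw(G) ≤ 2. For the lower bound, the 3 vertices {0, 1, 3} are pairwise adjacent, and any tree decomposition puts a clique entirely inside one bag — forcing width ≥ 2. Combining the bounds, tw(G) = 2.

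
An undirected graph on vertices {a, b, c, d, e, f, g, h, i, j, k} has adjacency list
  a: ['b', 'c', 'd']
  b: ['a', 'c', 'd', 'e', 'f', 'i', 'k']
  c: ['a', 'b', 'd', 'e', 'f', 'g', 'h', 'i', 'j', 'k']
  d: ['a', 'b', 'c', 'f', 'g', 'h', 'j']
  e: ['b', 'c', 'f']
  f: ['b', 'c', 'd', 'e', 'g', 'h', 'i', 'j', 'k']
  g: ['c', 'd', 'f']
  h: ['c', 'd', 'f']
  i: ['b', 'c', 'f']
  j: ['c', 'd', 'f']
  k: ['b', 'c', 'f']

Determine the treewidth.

A width-3 tree decomposition is:
Bags: B1 = {b, c, d, f}  B2 = {c, d, f, h}  B3 = {c, d, f, g}  B4 = {b, c, f, i}  B5 = {a, b, c, d}  B6 = {c, d, f, j}  B7 = {b, c, e, f}  B8 = {b, c, f, k}
Tree: B1–B2, B1–B3, B1–B4, B1–B5, B3–B6, B1–B7, B1–B8
Each bag holds 4 vertices, so the decomposition has width 3, which upper-bounds the treewidth. Conversely, {a, b, c, d} is a clique of size 4, and the vertices of any clique must share a bag in every tree decomposition; so some bag has ≥ 4 vertices and tw(G) ≥ 3. Combining the bounds, tw(G) = 3.

3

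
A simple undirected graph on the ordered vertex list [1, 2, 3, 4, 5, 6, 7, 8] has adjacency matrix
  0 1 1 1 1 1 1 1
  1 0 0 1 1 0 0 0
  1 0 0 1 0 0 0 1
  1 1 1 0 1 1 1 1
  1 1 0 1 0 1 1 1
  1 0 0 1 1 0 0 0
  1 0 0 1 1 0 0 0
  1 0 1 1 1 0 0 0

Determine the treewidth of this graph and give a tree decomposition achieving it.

Each bag holds 4 vertices, so the decomposition has width 3, which upper-bounds the treewidth. For the lower bound, the 4 vertices {1, 3, 4, 8} are pairwise adjacent, and any tree decomposition puts a clique entirely inside one bag — forcing width ≥ 3. The upper and lower bounds meet at 3, so that is the treewidth.

Treewidth 3.
One such decomposition:
Bags: B1 = {1, 3, 4, 8}  B2 = {1, 4, 5, 8}  B3 = {1, 2, 4, 5}  B4 = {1, 4, 5, 6}  B5 = {1, 4, 5, 7}
Tree: B1–B2, B2–B3, B2–B4, B2–B5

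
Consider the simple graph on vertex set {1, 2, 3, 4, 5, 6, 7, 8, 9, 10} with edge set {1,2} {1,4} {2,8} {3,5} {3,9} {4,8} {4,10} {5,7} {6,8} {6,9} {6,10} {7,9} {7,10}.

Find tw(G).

A width-2 tree decomposition is:
Bags: B1 = {1, 2, 8}  B2 = {1, 4, 8}  B3 = {4, 6, 8}  B4 = {4, 6, 10}  B5 = {6, 9, 10}  B6 = {7, 9, 10}  B7 = {3, 7, 9}  B8 = {3, 5, 7}
Tree: B1–B2, B2–B3, B3–B4, B4–B5, B5–B6, B6–B7, B7–B8
Every bag has size at most 3, so the width is 3 − 1 = 2 and tw(G) ≤ 2. For the lower bound, G contains the cycle 2–1–4–8–2, so G is not a forest; only forests have treewidth ≤ 1, hence tw(G) ≥ 2. Therefore the treewidth is 2.

2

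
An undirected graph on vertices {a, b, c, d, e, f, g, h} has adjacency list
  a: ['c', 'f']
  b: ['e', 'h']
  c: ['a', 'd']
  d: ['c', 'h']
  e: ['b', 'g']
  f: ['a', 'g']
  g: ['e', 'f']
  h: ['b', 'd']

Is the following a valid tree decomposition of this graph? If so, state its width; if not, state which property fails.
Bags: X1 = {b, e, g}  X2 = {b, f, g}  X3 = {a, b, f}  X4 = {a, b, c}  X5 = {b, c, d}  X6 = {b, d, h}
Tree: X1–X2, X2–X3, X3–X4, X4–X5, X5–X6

Yes; width 2.

Every vertex of G appears in some bag (union = {a, b, c, d, e, f, g, h}); every edge is covered by a bag; and for each vertex v the set of bags containing v is connected in the bag tree. The decomposition is therefore valid. The largest bag has 3 vertices, so the width is 2.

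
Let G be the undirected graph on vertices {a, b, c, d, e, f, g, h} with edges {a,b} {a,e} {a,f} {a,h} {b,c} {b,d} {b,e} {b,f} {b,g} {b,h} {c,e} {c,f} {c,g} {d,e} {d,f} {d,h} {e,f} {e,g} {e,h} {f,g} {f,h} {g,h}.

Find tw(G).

A width-4 tree decomposition is:
Bags: B1 = {b, d, e, f, h}  B2 = {b, e, f, g, h}  B3 = {a, b, e, f, h}  B4 = {b, c, e, f, g}
Tree: B1–B2, B1–B3, B2–B4
Every bag has size at most 5, so the width is 5 − 1 = 4 and tw(G) ≤ 4. On the other hand G contains the 5-clique {b, d, e, f, h}. A clique must lie in a single bag of any decomposition, so no decomposition can have width below 4. The upper and lower bounds meet at 4, so that is the treewidth.

4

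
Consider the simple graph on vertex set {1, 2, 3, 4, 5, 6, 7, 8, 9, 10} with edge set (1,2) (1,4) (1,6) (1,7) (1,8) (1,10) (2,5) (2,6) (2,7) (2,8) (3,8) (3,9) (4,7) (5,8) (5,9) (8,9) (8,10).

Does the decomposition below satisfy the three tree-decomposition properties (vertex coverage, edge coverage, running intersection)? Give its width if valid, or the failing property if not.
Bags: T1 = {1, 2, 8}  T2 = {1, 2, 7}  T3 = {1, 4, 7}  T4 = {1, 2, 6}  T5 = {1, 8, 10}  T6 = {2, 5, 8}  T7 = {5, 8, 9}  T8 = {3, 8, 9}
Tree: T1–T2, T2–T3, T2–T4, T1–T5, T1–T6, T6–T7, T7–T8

Yes; width 2.

Every vertex of G appears in some bag (union = {1, 2, 3, 4, 5, 6, 7, 8, 9, 10}); every edge is covered by a bag; and for each vertex v the set of bags containing v is connected in the bag tree. The decomposition is therefore valid. The largest bag has 3 vertices, so the width is 2.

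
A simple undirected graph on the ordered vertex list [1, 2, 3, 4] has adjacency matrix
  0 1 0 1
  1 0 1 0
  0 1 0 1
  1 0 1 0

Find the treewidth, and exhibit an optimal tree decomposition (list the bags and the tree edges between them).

Treewidth 2.
Bags: B1 = {1, 2, 3}  B2 = {1, 3, 4}
Tree: B1–B2

The largest bag has 3 vertices, giving width 2; this decomposition certifies tw(G) ≤ 2. The edges 3–2–1–4–3 form a cycle, so G is not a tree and its treewidth is at least 2. Combining the bounds, tw(G) = 2.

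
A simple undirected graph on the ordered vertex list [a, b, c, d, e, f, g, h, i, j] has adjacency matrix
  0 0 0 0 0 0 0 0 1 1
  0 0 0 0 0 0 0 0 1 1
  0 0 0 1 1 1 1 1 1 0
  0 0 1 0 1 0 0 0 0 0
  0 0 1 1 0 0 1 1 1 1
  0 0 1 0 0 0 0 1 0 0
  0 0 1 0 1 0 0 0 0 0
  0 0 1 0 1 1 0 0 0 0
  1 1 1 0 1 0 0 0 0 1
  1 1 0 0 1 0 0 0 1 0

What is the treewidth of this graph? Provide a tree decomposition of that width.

Treewidth 2.
Bags: B1 = {c, e, i}  B2 = {c, d, e}  B3 = {e, i, j}  B4 = {c, e, g}  B5 = {a, i, j}  B6 = {b, i, j}  B7 = {c, e, h}  B8 = {c, f, h}
Tree: B1–B2, B1–B3, B1–B4, B3–B5, B5–B6, B2–B7, B7–B8

Each bag holds 3 vertices, so the decomposition has width 2, which upper-bounds the treewidth. Conversely, {e, i, j} is a clique of size 3, and the vertices of any clique must share a bag in every tree decomposition; so some bag has ≥ 3 vertices and tw(G) ≥ 2. Hence tw(G) = 2 exactly.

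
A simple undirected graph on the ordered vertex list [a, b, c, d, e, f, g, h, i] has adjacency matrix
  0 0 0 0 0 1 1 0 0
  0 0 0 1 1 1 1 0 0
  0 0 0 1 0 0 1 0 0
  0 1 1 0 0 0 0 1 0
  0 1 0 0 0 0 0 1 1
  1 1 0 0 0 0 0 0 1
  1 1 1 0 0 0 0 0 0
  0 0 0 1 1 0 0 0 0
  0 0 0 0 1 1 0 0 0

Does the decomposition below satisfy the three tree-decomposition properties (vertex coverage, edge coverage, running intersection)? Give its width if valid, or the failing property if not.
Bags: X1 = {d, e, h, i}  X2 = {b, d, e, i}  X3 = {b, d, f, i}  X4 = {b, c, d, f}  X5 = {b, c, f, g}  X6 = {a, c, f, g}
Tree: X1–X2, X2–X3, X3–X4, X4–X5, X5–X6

Every vertex of G appears in some bag (union = {a, b, c, d, e, f, g, h, i}); every edge is covered by a bag; and for each vertex v the set of bags containing v is connected in the bag tree. The decomposition is therefore valid. The largest bag has 4 vertices, so the width is 3.

Yes; width 3.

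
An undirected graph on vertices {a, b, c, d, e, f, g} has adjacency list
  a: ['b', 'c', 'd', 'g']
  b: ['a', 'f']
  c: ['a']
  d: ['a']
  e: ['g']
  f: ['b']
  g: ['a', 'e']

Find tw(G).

A width-1 tree decomposition is:
Bags: B1 = {a, b}  B2 = {a, d}  B3 = {b, f}  B4 = {a, g}  B5 = {e, g}  B6 = {a, c}
Tree: B1–B2, B1–B3, B1–B4, B4–B5, B2–B6
The largest bag has 2 vertices, giving width 1; this decomposition certifies tw(G) ≤ 1. G has an edge, so its treewidth is at least 1. The upper and lower bounds meet at 1, so that is the treewidth.

1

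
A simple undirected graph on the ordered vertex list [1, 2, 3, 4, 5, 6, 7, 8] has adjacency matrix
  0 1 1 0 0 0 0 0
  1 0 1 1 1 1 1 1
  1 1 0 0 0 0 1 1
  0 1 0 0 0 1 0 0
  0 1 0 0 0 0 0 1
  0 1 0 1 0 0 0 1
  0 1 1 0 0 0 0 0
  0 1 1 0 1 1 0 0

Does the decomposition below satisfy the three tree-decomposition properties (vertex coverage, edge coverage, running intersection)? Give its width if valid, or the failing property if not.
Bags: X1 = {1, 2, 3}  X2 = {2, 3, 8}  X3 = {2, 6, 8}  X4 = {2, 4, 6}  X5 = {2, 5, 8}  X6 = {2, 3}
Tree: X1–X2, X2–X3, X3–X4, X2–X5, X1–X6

A tree decomposition must satisfy three properties: every vertex lies in some bag; for every edge, both endpoints lie together in some bag; and for every vertex, the bags containing it form a connected subtree. Here vertex 7 appears in no bag, so the decomposition is invalid.

No — vertex 7 appears in no bag.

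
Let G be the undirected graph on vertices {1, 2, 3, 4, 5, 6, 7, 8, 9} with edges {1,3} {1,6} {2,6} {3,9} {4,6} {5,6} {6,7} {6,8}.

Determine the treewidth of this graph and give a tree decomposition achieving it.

Treewidth 1.
One such decomposition:
Bags: B1 = {1, 6}  B2 = {1, 3}  B3 = {3, 9}  B4 = {4, 6}  B5 = {2, 6}  B6 = {6, 7}  B7 = {5, 6}  B8 = {6, 8}
Tree: B1–B2, B2–B3, B1–B4, B1–B5, B5–B6, B1–B7, B6–B8

The largest bag has 2 vertices, giving width 1; this decomposition certifies tw(G) ≤ 1. Any graph with an edge has treewidth ≥ 1, and G has the edge 6–1. Combining the bounds, tw(G) = 1.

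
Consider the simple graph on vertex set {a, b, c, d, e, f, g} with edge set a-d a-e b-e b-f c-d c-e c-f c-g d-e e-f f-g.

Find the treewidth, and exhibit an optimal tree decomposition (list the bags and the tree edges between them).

Treewidth 2.
One optimal decomposition is:
Bags: B1 = {c, d, e}  B2 = {a, d, e}  B3 = {c, e, f}  B4 = {c, f, g}  B5 = {b, e, f}
Tree: B1–B2, B1–B3, B3–B4, B3–B5

Every bag has size at most 3, so the width is 3 − 1 = 2 and tw(G) ≤ 2. Conversely, {c, f, g} is a clique of size 3, and the vertices of any clique must share a bag in every tree decomposition; so some bag has ≥ 3 vertices and tw(G) ≥ 2. Hence tw(G) = 2 exactly.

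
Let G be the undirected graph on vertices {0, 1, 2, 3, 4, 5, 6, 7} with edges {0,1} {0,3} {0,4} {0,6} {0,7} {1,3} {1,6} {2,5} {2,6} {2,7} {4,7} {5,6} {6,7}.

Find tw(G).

2

A width-2 tree decomposition is:
Bags: B1 = {0, 6, 7}  B2 = {0, 1, 6}  B3 = {0, 4, 7}  B4 = {2, 6, 7}  B5 = {2, 5, 6}  B6 = {0, 1, 3}
Tree: B1–B2, B1–B3, B1–B4, B4–B5, B2–B6
The largest bag has 3 vertices, giving width 2; this decomposition certifies tw(G) ≤ 2. Conversely, {0, 1, 3} is a clique of size 3, and the vertices of any clique must share a bag in every tree decomposition; so some bag has ≥ 3 vertices and tw(G) ≥ 2. Therefore the treewidth is 2.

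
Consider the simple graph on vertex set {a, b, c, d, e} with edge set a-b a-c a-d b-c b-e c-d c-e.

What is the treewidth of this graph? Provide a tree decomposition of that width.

Every bag has size at most 3, so the width is 3 − 1 = 2 and tw(G) ≤ 2. For the lower bound, the 3 vertices {b, c, e} are pairwise adjacent, and any tree decomposition puts a clique entirely inside one bag — forcing width ≥ 2. The upper and lower bounds meet at 2, so that is the treewidth.

Treewidth 2.
Bags: B1 = {b, c, e}  B2 = {a, b, c}  B3 = {a, c, d}
Tree: B1–B2, B2–B3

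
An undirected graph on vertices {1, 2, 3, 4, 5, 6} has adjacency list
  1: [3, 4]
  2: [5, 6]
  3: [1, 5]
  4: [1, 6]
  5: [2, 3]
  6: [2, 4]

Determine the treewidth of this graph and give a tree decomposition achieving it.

Every bag has size at most 3, so the width is 3 − 1 = 2 and tw(G) ≤ 2. For the lower bound, G contains the cycle 2–5–3–1–4–6–2, so G is not a forest; only forests have treewidth ≤ 1, hence tw(G) ≥ 2. Combining the bounds, tw(G) = 2.

Treewidth 2.
One such decomposition:
Bags: B1 = {2, 3, 5}  B2 = {1, 2, 3}  B3 = {1, 2, 4}  B4 = {2, 4, 6}
Tree: B1–B2, B2–B3, B3–B4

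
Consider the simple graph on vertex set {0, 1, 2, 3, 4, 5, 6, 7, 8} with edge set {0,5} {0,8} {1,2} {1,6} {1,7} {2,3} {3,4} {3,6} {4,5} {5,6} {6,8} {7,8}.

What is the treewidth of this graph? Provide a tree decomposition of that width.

Treewidth 3.
One optimal decomposition is:
Bags: B1 = {2, 3, 4, 5}  B2 = {2, 3, 5, 6}  B3 = {1, 2, 5, 6}  B4 = {0, 1, 5, 6}  B5 = {0, 1, 6, 8}  B6 = {0, 1, 7, 8}
Tree: B1–B2, B2–B3, B3–B4, B4–B5, B5–B6

Every bag has size at most 4, so the width is 4 − 1 = 3 and tw(G) ≤ 3. For the lower bound: the 4 vertex sets {2,3,4}, {5}, {6}, {0,1,7,8} are disjoint, each induces a connected subgraph, and every pair is joined by at least one edge of G. Contracting each set to a single vertex therefore yields K_{4} as a minor, and since treewidth is minor-monotone, tw(G) ≥ tw(K_{4}) = 3. Therefore the treewidth is 3.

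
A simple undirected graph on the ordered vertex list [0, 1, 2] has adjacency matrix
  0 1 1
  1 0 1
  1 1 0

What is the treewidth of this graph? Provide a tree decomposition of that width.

Treewidth 2.
Bags: B1 = {0, 1, 2}
Tree: (single bag)

With just one bag of size 3, the width is 3 − 1 = 2, so tw(G) ≤ 2. On the other hand G contains the 3-clique {0, 1, 2}. A clique must lie in a single bag of any decomposition, so no decomposition can have width below 2. The upper and lower bounds meet at 2, so that is the treewidth.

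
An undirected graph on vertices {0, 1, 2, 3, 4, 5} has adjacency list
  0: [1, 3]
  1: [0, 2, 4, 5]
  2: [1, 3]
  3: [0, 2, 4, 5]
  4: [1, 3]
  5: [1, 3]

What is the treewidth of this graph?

2

A width-2 tree decomposition is:
Bags: B1 = {0, 1, 3}  B2 = {1, 2, 3}  B3 = {1, 3, 4}  B4 = {1, 3, 5}
Tree: B1–B2, B2–B3, B3–B4
The largest bag has 3 vertices, giving width 2; this decomposition certifies tw(G) ≤ 2. The edges 3–0–1–2–3 form a cycle, so G is not a tree and its treewidth is at least 2. The upper and lower bounds meet at 2, so that is the treewidth.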